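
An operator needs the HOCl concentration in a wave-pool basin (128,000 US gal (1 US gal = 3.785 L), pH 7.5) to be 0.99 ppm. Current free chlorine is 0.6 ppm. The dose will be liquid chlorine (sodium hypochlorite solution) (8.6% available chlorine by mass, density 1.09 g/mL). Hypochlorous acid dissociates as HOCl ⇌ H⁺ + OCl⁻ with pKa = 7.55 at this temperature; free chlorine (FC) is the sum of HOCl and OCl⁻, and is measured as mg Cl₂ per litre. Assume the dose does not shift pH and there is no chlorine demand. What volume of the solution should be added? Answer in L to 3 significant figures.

Volume: 128,000 US gal × 3.785 L/gal = 484,480 L.
[OCl⁻]/[HOCl] = 10^(pH − pKa) = 10^(7.5 − 7.55) = 0.8913; fraction as HOCl = 1/(1 + 0.8913) = 0.5288.
Free chlorine required for 0.99 ppm HOCl: 0.99 / 0.5288 = 1.872 ppm.
FC to add: 1.872 − 0.6 = 1.272 mg/L as Cl₂.
Cl₂ equivalent: 1.272 mg/L × 484,480 L = 616.4 g.
Product at 8.6% available Cl: 616.4 / 0.086 = 7168 g.
Volume: 7168 g ÷ 1.09 g/mL = 6576 mL.

6.58 L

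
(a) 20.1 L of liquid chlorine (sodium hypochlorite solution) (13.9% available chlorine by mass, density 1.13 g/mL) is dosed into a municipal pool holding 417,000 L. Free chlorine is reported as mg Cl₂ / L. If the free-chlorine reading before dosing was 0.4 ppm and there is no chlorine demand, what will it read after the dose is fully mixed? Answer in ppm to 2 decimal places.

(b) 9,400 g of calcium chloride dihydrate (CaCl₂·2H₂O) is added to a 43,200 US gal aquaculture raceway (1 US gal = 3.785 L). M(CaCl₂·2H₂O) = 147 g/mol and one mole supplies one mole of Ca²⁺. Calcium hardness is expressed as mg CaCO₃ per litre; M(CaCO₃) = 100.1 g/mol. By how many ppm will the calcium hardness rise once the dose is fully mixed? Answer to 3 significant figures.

(a) Mass of solution: 20.1 L × 1000 mL/L × 1.13 g/mL = 22,710 g.
(a) Available chlorine delivered: 22,710 g × 0.139 = 3157 g as Cl₂.
(a) Concentration rise: 3157 g / 417,000 L = 7.571 mg/L = 7.57 ppm.
(a) Final FC: 0.4 + 7.57 = 7.97 ppm.

(b) Volume: 43,200 US gal × 3.785 L/gal = 163,512 L.
(b) Moles of Ca²⁺: 9,400 g ÷ 147 g/mol = 63.95 mol.
(b) As CaCO₃: 63.95 mol × 100.1 g/mol = 6401 g.
(b) Rise: 6401 g / 163,512 L × 1000 = 39.15 mg/L.

(a) 7.97 ppm; (b) 39.1 ppm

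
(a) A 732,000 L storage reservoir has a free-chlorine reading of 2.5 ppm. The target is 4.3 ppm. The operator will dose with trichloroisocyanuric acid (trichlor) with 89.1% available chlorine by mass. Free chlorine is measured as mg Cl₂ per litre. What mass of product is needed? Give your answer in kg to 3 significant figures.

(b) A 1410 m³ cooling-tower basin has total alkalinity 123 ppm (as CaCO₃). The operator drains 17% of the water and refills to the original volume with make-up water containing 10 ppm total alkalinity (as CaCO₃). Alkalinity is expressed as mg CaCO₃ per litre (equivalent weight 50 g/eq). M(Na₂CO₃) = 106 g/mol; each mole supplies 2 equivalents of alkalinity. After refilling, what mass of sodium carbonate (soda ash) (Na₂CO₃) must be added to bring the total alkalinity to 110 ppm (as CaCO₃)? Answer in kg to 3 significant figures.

(a) Chlorine deficit: 4.3 − 2.5 = 1.8 ppm = 1.8 mg/L as Cl₂.
(a) Cl₂ equivalent needed: 1.8 mg/L × 732,000 L = 1,318,000 mg = 1318 g.
(a) Product at 89.1% available chlorine: 1318 / 0.891 = 1479 g.

(b) Volume: 1410 m³ = 1,410,000 L.
(b) After draining 17% and refilling: 123 × 0.83 + 10 × 0.17 = 103.79 ppm.
(b) Deficit to target: 110 − 103.79 = 6.21 mg/L.
(b) As CaCO₃: 6.21 mg/L × 1,410,000 L = 8756 g; ÷ 50 g/eq ÷ 2 = 87.56 mol Na₂CO₃.
(b) Mass: 87.56 × 106 = 9281 g.

(a) 1.48 kg; (b) 9.28 kg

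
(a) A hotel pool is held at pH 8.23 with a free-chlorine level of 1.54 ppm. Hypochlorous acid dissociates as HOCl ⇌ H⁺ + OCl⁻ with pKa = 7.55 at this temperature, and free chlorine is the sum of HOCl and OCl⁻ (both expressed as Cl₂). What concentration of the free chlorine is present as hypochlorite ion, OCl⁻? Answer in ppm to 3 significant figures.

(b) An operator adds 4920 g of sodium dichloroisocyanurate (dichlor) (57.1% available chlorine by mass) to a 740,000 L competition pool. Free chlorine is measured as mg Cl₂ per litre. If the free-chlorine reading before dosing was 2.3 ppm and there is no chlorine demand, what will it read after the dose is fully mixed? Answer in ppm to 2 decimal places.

(a) [OCl⁻]/[HOCl] = 10^(pH − pKa) = 10^(8.23 − 7.55) = 10^0.68 = 4.786.
(a) Fraction as HOCl = 1 / (1 + 4.786) = 0.1728.
(a) OCl⁻ = (1 − 0.1728) × 1.54 ppm = 1.274 ppm.

(b) Available chlorine delivered: 4920 g × 0.571 = 2809 g as Cl₂.
(b) Concentration rise: 2809 g / 740,000 L = 3.796 mg/L = 3.80 ppm.
(b) Final FC: 2.3 + 3.80 = 6.10 ppm.

(a) 1.27 ppm; (b) 6.10 ppm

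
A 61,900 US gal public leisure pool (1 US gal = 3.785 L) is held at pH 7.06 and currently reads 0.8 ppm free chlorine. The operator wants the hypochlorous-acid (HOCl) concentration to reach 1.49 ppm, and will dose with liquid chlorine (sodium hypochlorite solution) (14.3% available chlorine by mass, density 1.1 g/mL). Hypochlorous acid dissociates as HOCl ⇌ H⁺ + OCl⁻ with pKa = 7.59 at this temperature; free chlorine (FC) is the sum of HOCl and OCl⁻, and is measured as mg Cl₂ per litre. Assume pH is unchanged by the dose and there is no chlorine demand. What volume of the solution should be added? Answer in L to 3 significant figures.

Volume: 61,900 US gal × 3.785 L/gal = 234,292 L.
[OCl⁻]/[HOCl] = 10^(pH − pKa) = 10^(7.06 − 7.59) = 0.2951; fraction as HOCl = 1/(1 + 0.2951) = 0.7721.
Free chlorine required for 1.49 ppm HOCl: 1.49 / 0.7721 = 1.93 ppm.
FC to add: 1.93 − 0.8 = 1.13 mg/L as Cl₂.
Cl₂ equivalent: 1.13 mg/L × 234,292 L = 264.7 g.
Product at 14.3% available Cl: 264.7 / 0.143 = 1851 g.
Volume: 1851 g ÷ 1.1 g/mL = 1683 mL.

1.68 L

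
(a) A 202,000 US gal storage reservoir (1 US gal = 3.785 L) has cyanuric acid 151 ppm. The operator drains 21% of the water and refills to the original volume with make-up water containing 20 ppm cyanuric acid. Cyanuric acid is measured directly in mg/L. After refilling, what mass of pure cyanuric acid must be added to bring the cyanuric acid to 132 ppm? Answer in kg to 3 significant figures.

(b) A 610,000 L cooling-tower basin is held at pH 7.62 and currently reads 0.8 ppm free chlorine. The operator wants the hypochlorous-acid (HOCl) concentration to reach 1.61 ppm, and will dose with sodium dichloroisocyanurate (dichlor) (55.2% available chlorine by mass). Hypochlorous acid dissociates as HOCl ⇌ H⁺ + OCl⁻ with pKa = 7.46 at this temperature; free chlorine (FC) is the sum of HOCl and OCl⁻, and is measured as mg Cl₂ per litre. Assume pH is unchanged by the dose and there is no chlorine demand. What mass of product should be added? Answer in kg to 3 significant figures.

(a) 6.51 kg; (b) 3.47 kg

(a) Volume: 202,000 US gal × 3.785 L/gal = 764,570 L.
(a) After draining 21% and refilling: 151 × 0.79 + 20 × 0.21 = 123.49 ppm.
(a) Deficit to target: 132 − 123.49 = 8.51 mg/L.
(a) Mass: 8.51 mg/L × 764,570 L = 6506 g cyanuric acid.

(b) [OCl⁻]/[HOCl] = 10^(pH − pKa) = 10^(7.62 − 7.46) = 1.445; fraction as HOCl = 1/(1 + 1.445) = 0.4089.
(b) Free chlorine required for 1.61 ppm HOCl: 1.61 / 0.4089 = 3.937 ppm.
(b) FC to add: 3.937 − 0.8 = 3.137 mg/L as Cl₂.
(b) Cl₂ equivalent: 3.137 mg/L × 610,000 L = 1914 g.
(b) Product at 55.2% available Cl: 1914 / 0.552 = 3467 g.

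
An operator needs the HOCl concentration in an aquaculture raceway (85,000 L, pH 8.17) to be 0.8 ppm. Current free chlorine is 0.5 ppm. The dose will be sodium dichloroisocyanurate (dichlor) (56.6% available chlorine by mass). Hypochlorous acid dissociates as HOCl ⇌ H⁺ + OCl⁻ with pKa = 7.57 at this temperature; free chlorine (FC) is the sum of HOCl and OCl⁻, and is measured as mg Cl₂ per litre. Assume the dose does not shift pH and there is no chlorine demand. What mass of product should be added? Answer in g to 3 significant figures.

523 g

[OCl⁻]/[HOCl] = 10^(pH − pKa) = 10^(8.17 − 7.57) = 3.981; fraction as HOCl = 1/(1 + 3.981) = 0.2008.
Free chlorine required for 0.8 ppm HOCl: 0.8 / 0.2008 = 3.985 ppm.
FC to add: 3.985 − 0.5 = 3.485 mg/L as Cl₂.
Cl₂ equivalent: 3.485 mg/L × 85,000 L = 296.2 g.
Product at 56.6% available Cl: 296.2 / 0.566 = 523.3 g.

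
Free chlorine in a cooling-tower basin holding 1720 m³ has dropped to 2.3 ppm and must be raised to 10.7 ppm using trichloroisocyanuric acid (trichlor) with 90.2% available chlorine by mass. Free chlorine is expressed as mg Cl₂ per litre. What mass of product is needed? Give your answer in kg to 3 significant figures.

Volume: 1720 m³ = 1,720,000 L.
Chlorine deficit: 10.7 − 2.3 = 8.4 ppm = 8.4 mg/L as Cl₂.
Cl₂ equivalent needed: 8.4 mg/L × 1,720,000 L = 14,450,000 mg = 14,450 g.
Product at 90.2% available chlorine: 14,450 / 0.902 = 16,020 g.

16.0 kg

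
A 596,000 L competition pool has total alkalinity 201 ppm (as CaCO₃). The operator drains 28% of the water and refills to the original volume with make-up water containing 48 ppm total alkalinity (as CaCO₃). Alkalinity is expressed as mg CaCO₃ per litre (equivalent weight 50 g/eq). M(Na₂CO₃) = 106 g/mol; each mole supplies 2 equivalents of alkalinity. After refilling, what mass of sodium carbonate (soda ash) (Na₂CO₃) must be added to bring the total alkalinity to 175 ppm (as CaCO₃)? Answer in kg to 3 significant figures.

After draining 28% and refilling: 201 × 0.72 + 48 × 0.28 = 158.16 ppm.
Deficit to target: 175 − 158.16 = 16.84 mg/L.
As CaCO₃: 16.84 mg/L × 596,000 L = 10,040 g; ÷ 50 g/eq ÷ 2 = 100.4 mol Na₂CO₃.
Mass: 100.4 × 106 = 10,640 g.

10.6 kg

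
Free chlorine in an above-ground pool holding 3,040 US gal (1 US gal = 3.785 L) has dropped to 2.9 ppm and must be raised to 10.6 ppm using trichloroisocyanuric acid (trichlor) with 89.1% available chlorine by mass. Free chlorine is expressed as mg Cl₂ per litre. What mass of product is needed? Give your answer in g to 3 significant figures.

99.4 g

Volume: 3,040 US gal × 3.785 L/gal = 11,506 L.
Chlorine deficit: 10.6 − 2.9 = 7.7 ppm = 7.7 mg/L as Cl₂.
Cl₂ equivalent needed: 7.7 mg/L × 11,506 L = 88,600 mg = 88.6 g.
Product at 89.1% available chlorine: 88.6 / 0.891 = 99.44 g.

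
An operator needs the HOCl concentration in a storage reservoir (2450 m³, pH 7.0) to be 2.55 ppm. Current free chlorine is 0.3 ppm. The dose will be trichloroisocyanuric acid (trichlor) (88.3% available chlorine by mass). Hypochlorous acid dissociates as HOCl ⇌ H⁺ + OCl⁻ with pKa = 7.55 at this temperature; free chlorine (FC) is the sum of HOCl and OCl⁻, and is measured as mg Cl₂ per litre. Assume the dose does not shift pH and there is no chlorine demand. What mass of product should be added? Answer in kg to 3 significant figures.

Volume: 2450 m³ = 2,450,000 L.
[OCl⁻]/[HOCl] = 10^(pH − pKa) = 10^(7.0 − 7.55) = 0.2818; fraction as HOCl = 1/(1 + 0.2818) = 0.7801.
Free chlorine required for 2.55 ppm HOCl: 2.55 / 0.7801 = 3.269 ppm.
FC to add: 3.269 − 0.3 = 2.969 mg/L as Cl₂.
Cl₂ equivalent: 2.969 mg/L × 2,450,000 L = 7273 g.
Product at 88.3% available Cl: 7273 / 0.883 = 8237 g.

8.24 kg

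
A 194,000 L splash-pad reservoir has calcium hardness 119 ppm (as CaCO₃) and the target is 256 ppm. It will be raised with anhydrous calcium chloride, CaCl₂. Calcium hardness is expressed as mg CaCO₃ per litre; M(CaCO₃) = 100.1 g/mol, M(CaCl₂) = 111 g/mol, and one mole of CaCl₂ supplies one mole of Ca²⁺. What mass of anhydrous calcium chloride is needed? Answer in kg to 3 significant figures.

Hardness to add: (256 − 119) = 137 mg/L as CaCO₃ × 194,000 L = 26,580 g as CaCO₃.
Moles of Ca²⁺ (1 mol Ca²⁺ ≡ 1 mol CaCO₃): 26,580 / 100.1 g/mol = 265.5 mol.
Mass of CaCl₂: 265.5 × 111 = 29,470 g.

29.5 kg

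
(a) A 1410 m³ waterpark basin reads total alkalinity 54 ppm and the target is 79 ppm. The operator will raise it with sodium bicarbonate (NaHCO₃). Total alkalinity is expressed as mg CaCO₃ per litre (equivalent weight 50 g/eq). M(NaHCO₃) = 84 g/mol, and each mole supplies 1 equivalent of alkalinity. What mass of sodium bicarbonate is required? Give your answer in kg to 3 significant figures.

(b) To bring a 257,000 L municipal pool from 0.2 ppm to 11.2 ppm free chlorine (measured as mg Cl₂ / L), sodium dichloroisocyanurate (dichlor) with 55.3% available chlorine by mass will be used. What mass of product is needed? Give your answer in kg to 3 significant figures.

(a) 59.2 kg; (b) 5.11 kg

(a) Volume: 1410 m³ = 1,410,000 L.
(a) Alkalinity to add: (79 − 54) = 25 mg/L as CaCO₃ × 1,410,000 L = 35,250 g as CaCO₃.
(a) Equivalents: 35,250 g ÷ 50 g/eq = 705 eq.
(a) NaHCO₃ supplies 1 eq per mole → 705 mol.
(a) Mass: 705 mol × 84 g/mol = 59,220 g.

(b) Chlorine deficit: 11.2 − 0.2 = 11 ppm = 11 mg/L as Cl₂.
(b) Cl₂ equivalent needed: 11 mg/L × 257,000 L = 2,827,000 mg = 2827 g.
(b) Product at 55.3% available chlorine: 2827 / 0.553 = 5112 g.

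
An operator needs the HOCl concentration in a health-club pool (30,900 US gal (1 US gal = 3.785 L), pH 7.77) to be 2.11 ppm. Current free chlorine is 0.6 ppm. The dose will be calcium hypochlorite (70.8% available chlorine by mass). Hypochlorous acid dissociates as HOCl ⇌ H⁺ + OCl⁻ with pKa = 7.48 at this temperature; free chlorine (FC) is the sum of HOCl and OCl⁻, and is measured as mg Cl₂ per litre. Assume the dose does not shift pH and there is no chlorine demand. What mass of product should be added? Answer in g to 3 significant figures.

Volume: 30,900 US gal × 3.785 L/gal = 116,956 L.
[OCl⁻]/[HOCl] = 10^(pH − pKa) = 10^(7.77 − 7.48) = 1.95; fraction as HOCl = 1/(1 + 1.95) = 0.339.
Free chlorine required for 2.11 ppm HOCl: 2.11 / 0.339 = 6.224 ppm.
FC to add: 6.224 − 0.6 = 5.624 mg/L as Cl₂.
Cl₂ equivalent: 5.624 mg/L × 116,956 L = 657.8 g.
Product at 70.8% available Cl: 657.8 / 0.708 = 929.1 g.

929 g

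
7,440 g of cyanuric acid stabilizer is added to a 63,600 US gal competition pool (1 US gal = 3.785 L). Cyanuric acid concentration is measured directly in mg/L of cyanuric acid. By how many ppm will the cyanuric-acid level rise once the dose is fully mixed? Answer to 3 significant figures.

Volume: 63,600 US gal × 3.785 L/gal = 240,726 L.
Rise: 7,440 g / 240,726 L × 1000 = 30.91 mg/L.

30.9 ppm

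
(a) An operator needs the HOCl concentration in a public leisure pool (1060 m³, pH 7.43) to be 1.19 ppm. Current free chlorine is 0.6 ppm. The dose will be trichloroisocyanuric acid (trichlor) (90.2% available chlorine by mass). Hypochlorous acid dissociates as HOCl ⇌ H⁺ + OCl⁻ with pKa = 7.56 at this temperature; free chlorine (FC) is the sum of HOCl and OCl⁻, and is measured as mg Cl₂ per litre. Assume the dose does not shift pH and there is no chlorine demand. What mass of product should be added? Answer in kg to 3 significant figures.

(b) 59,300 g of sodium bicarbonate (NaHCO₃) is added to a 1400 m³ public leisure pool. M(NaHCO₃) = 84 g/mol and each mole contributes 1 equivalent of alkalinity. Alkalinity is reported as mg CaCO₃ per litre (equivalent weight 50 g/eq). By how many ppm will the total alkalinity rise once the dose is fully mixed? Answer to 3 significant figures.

(a) 1.73 kg; (b) 25.2 ppm

(a) Volume: 1060 m³ = 1,060,000 L.
(a) [OCl⁻]/[HOCl] = 10^(pH − pKa) = 10^(7.43 − 7.56) = 0.7413; fraction as HOCl = 1/(1 + 0.7413) = 0.5743.
(a) Free chlorine required for 1.19 ppm HOCl: 1.19 / 0.5743 = 2.072 ppm.
(a) FC to add: 2.072 − 0.6 = 1.472 mg/L as Cl₂.
(a) Cl₂ equivalent: 1.472 mg/L × 1,060,000 L = 1560 g.
(a) Product at 90.2% available Cl: 1560 / 0.902 = 1730 g.

(b) Volume: 1400 m³ = 1,400,000 L.
(b) Moles of NaHCO₃: 59,300 g ÷ 84 g/mol = 706 mol → 706 eq of alkalinity.
(b) As CaCO₃: 706 eq × 50 g/eq = 35,300 g.
(b) Rise: 35,300 g / 1,400,000 L × 1000 = 25.21 mg/L.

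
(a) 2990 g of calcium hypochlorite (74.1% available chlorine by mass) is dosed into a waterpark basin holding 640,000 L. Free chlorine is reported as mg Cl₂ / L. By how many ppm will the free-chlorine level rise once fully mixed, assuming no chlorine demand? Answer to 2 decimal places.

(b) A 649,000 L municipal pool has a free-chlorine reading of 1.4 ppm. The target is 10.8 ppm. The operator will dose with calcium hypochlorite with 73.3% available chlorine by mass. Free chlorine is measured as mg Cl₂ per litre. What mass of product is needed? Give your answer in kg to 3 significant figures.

(a) Available chlorine delivered: 2990 g × 0.741 = 2216 g as Cl₂.
(a) Concentration rise: 2216 g / 640,000 L = 3.462 mg/L = 3.46 ppm.

(b) Chlorine deficit: 10.8 − 1.4 = 9.4 ppm = 9.4 mg/L as Cl₂.
(b) Cl₂ equivalent needed: 9.4 mg/L × 649,000 L = 6,101,000 mg = 6101 g.
(b) Product at 73.3% available chlorine: 6101 / 0.733 = 8323 g.

(a) 3.46 ppm; (b) 8.32 kg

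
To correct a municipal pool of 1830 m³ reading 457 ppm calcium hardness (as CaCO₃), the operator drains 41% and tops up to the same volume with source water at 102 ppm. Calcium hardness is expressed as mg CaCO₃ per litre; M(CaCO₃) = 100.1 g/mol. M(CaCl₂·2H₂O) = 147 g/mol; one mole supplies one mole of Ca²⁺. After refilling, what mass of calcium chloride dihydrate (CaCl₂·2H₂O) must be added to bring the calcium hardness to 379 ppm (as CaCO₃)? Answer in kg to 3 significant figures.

182 kg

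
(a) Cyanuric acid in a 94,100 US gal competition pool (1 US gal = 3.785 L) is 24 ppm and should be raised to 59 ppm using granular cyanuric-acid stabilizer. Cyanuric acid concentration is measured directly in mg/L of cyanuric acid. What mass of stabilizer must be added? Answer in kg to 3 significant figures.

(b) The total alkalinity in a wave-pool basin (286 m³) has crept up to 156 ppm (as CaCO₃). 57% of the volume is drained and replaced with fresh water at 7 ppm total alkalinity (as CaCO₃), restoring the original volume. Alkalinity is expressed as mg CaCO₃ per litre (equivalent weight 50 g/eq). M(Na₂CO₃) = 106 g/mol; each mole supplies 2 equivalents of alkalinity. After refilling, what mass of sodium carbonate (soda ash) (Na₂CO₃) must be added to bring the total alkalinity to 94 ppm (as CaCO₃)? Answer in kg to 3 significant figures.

(a) 12.5 kg; (b) 6.95 kg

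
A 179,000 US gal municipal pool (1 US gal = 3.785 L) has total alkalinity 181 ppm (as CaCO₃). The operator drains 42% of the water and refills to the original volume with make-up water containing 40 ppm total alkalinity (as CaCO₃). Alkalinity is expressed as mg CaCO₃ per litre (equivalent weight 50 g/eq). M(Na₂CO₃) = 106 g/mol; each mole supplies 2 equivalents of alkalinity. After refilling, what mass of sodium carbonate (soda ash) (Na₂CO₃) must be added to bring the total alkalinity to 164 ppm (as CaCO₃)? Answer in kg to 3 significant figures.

Volume: 179,000 US gal × 3.785 L/gal = 677,515 L.
After draining 42% and refilling: 181 × 0.58 + 40 × 0.42 = 121.78 ppm.
Deficit to target: 164 − 121.78 = 42.22 mg/L.
As CaCO₃: 42.22 mg/L × 677,515 L = 28,600 g; ÷ 50 g/eq ÷ 2 = 286 mol Na₂CO₃.
Mass: 286 × 106 = 30,320 g.

30.3 kg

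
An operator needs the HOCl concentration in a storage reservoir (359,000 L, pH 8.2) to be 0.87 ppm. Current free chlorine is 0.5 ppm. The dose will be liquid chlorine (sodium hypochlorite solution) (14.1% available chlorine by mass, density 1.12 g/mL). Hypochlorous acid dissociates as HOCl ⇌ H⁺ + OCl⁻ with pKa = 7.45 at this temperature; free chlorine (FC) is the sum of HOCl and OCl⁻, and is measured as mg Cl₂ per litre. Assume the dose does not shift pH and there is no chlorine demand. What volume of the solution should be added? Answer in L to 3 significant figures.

12.0 L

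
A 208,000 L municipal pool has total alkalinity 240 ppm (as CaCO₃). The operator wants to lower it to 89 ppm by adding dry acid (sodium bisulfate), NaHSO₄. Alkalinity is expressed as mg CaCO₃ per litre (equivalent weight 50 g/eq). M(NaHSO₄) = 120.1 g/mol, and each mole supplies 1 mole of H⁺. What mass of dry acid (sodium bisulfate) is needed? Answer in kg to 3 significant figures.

Alkalinity to neutralize: (240 − 89) = 151 mg/L as CaCO₃ × 208,000 L = 31,410 g as CaCO₃.
Equivalents of H⁺ required: 31,410 ÷ 50 g/eq = 628.2 eq = 628.2 mol NaHSO₄.
Mass of NaHSO₄: 628.2 × 120.1 = 75,440 g.

75.4 kg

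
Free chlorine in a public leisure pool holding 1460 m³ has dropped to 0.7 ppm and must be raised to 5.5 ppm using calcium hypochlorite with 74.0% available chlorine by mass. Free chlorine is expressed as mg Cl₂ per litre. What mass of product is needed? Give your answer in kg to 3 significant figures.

9.47 kg

Volume: 1460 m³ = 1,460,000 L.
Chlorine deficit: 5.5 − 0.7 = 4.8 ppm = 4.8 mg/L as Cl₂.
Cl₂ equivalent needed: 4.8 mg/L × 1,460,000 L = 7,008,000 mg = 7008 g.
Product at 74.0% available chlorine: 7008 / 0.74 = 9470 g.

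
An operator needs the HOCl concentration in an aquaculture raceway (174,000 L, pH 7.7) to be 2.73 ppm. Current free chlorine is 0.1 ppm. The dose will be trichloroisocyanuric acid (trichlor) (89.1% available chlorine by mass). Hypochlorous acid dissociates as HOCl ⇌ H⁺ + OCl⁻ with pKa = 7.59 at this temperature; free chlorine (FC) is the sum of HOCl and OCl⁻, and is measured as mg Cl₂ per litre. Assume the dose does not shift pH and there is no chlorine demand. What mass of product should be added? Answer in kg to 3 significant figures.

1.20 kg

[OCl⁻]/[HOCl] = 10^(pH − pKa) = 10^(7.7 − 7.59) = 1.288; fraction as HOCl = 1/(1 + 1.288) = 0.437.
Free chlorine required for 2.73 ppm HOCl: 2.73 / 0.437 = 6.247 ppm.
FC to add: 6.247 − 0.1 = 6.147 mg/L as Cl₂.
Cl₂ equivalent: 6.147 mg/L × 174,000 L = 1070 g.
Product at 89.1% available Cl: 1070 / 0.891 = 1200 g.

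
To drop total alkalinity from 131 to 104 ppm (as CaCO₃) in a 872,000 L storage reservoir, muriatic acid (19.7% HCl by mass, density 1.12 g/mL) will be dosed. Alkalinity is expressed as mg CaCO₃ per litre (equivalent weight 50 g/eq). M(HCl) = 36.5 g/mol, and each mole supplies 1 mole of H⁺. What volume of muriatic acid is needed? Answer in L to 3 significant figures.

Alkalinity to neutralize: (131 − 104) = 27 mg/L as CaCO₃ × 872,000 L = 23,540 g as CaCO₃.
Equivalents of H⁺ required: 23,540 ÷ 50 g/eq = 470.9 eq = 470.9 mol HCl.
Mass of HCl: 470.9 × 36.5 = 17,190 g.
Mass of 19.7% solution: 17,190 / 0.197 = 87,240 g.
Volume: 87,240 g ÷ 1.12 g/mL = 77,900 mL.

77.9 L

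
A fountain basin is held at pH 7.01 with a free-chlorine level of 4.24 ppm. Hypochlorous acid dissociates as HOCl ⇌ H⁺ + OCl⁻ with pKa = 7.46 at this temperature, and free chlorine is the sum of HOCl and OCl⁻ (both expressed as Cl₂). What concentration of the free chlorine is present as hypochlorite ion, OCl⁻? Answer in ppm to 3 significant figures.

[OCl⁻]/[HOCl] = 10^(pH − pKa) = 10^(7.01 − 7.46) = 10^-0.45 = 0.3548.
Fraction as HOCl = 1 / (1 + 0.3548) = 0.7381.
OCl⁻ = (1 − 0.7381) × 4.24 ppm = 1.11 ppm.

1.11 ppm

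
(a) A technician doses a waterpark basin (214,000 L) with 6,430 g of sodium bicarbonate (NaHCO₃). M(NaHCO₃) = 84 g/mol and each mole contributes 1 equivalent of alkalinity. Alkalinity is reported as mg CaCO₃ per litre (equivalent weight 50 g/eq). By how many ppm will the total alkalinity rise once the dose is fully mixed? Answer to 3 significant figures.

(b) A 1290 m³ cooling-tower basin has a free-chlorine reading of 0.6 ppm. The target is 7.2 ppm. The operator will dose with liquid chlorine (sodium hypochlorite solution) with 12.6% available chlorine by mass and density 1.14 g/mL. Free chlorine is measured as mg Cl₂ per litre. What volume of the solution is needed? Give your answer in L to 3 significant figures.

(a) Moles of NaHCO₃: 6,430 g ÷ 84 g/mol = 76.55 mol → 76.55 eq of alkalinity.
(a) As CaCO₃: 76.55 eq × 50 g/eq = 3827 g.
(a) Rise: 3827 g / 214,000 L × 1000 = 17.88 mg/L.

(b) Volume: 1290 m³ = 1,290,000 L.
(b) Chlorine deficit: 7.2 − 0.6 = 6.6 ppm = 6.6 mg/L as Cl₂.
(b) Cl₂ equivalent needed: 6.6 mg/L × 1,290,000 L = 8,514,000 mg = 8514 g.
(b) Product at 12.6% available chlorine: 8514 / 0.126 = 67,570 g.
(b) Volume at density 1.14 g/mL: 67,570 g ÷ 1.14 g/mL = 59,270 mL.

(a) 17.9 ppm; (b) 59.3 L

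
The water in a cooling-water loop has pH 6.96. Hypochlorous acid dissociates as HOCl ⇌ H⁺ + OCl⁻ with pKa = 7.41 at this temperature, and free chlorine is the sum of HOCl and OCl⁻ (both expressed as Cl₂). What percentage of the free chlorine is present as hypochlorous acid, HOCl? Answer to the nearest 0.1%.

73.8%

[OCl⁻]/[HOCl] = 10^(pH − pKa) = 10^(6.96 − 7.41) = 10^-0.45 = 0.3548.
Fraction as HOCl = 1 / (1 + 0.3548) = 0.7381.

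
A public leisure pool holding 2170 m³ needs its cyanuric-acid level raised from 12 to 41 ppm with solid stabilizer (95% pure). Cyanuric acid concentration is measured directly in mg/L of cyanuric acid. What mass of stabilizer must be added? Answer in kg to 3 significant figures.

66.2 kg

Volume: 2170 m³ = 2,170,000 L.
CYA to add: (41 − 12) = 29 mg/L × 2,170,000 L = 62,930 g cyanuric acid.
At 95% purity: 62,930 / 0.95 = 66,240 g product.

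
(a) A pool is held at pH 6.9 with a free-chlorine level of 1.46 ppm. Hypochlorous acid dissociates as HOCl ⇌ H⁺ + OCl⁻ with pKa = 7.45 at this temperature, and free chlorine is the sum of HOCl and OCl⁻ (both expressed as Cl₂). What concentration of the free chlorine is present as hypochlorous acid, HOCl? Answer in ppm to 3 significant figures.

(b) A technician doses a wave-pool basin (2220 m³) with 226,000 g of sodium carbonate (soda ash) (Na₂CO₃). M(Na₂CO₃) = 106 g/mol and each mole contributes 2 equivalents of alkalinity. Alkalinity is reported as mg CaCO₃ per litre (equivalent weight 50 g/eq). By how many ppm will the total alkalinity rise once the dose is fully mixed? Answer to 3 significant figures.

(a) [OCl⁻]/[HOCl] = 10^(pH − pKa) = 10^(6.9 − 7.45) = 10^-0.55 = 0.2818.
(a) Fraction as HOCl = 1 / (1 + 0.2818) = 0.7801.
(a) HOCl = 0.7801 × 1.46 ppm = 1.139 ppm.

(b) Volume: 2220 m³ = 2,220,000 L.
(b) Moles of Na₂CO₃: 226,000 g ÷ 106 g/mol = 2132 mol → 4264 eq of alkalinity.
(b) As CaCO₃: 4264 eq × 50 g/eq = 213,200 g.
(b) Rise: 213,200 g / 2,220,000 L × 1000 = 96.04 mg/L.

(a) 1.14 ppm; (b) 96.0 ppm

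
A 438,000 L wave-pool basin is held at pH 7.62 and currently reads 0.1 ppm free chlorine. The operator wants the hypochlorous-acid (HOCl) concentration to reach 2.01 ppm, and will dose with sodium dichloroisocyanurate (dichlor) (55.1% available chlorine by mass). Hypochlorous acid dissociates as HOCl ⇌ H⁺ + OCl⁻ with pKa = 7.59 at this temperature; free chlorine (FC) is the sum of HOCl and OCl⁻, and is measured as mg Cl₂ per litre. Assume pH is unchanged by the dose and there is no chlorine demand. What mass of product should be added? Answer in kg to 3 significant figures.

3.23 kg

[OCl⁻]/[HOCl] = 10^(pH − pKa) = 10^(7.62 − 7.59) = 1.072; fraction as HOCl = 1/(1 + 1.072) = 0.4827.
Free chlorine required for 2.01 ppm HOCl: 2.01 / 0.4827 = 4.164 ppm.
FC to add: 4.164 − 0.1 = 4.064 mg/L as Cl₂.
Cl₂ equivalent: 4.064 mg/L × 438,000 L = 1780 g.
Product at 55.1% available Cl: 1780 / 0.551 = 3230 g.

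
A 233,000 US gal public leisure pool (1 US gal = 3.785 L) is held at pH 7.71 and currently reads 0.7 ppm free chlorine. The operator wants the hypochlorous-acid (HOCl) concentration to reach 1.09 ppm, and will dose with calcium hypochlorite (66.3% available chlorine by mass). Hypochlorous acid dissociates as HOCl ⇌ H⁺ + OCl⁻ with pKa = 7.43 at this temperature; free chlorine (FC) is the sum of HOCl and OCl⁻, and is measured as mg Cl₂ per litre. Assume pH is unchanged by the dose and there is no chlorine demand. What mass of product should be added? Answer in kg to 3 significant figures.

Volume: 233,000 US gal × 3.785 L/gal = 881,905 L.
[OCl⁻]/[HOCl] = 10^(pH − pKa) = 10^(7.71 − 7.43) = 1.905; fraction as HOCl = 1/(1 + 1.905) = 0.3442.
Free chlorine required for 1.09 ppm HOCl: 1.09 / 0.3442 = 3.167 ppm.
FC to add: 3.167 − 0.7 = 2.467 mg/L as Cl₂.
Cl₂ equivalent: 2.467 mg/L × 881,905 L = 2176 g.
Product at 66.3% available Cl: 2176 / 0.663 = 3281 g.

3.28 kg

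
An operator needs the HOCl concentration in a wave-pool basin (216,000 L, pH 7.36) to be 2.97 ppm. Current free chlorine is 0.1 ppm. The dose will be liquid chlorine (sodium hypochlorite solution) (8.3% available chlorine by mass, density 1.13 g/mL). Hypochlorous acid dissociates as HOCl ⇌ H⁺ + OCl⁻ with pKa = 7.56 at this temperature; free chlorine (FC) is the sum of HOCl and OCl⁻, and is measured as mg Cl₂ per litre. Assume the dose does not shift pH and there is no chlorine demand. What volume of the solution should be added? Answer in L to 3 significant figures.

[OCl⁻]/[HOCl] = 10^(pH − pKa) = 10^(7.36 − 7.56) = 0.631; fraction as HOCl = 1/(1 + 0.631) = 0.6131.
Free chlorine required for 2.97 ppm HOCl: 2.97 / 0.6131 = 4.844 ppm.
FC to add: 4.844 − 0.1 = 4.744 mg/L as Cl₂.
Cl₂ equivalent: 4.744 mg/L × 216,000 L = 1025 g.
Product at 8.3% available Cl: 1025 / 0.083 = 12,350 g.
Volume: 12,350 g ÷ 1.13 g/mL = 10,930 mL.

10.9 L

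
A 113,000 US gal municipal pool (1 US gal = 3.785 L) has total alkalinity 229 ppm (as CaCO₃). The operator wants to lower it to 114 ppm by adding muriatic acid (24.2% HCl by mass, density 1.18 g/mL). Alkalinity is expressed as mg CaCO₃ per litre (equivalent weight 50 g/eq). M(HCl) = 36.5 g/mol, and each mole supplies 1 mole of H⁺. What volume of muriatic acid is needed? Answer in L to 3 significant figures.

126 L

Volume: 113,000 US gal × 3.785 L/gal = 427,705 L.
Alkalinity to neutralize: (229 − 114) = 115 mg/L as CaCO₃ × 427,705 L = 49,190 g as CaCO₃.
Equivalents of H⁺ required: 49,190 ÷ 50 g/eq = 983.7 eq = 983.7 mol HCl.
Mass of HCl: 983.7 × 36.5 = 35,910 g.
Mass of 24.2% solution: 35,910 / 0.242 = 148,400 g.
Volume: 148,400 g ÷ 1.18 g/mL = 125,700 mL.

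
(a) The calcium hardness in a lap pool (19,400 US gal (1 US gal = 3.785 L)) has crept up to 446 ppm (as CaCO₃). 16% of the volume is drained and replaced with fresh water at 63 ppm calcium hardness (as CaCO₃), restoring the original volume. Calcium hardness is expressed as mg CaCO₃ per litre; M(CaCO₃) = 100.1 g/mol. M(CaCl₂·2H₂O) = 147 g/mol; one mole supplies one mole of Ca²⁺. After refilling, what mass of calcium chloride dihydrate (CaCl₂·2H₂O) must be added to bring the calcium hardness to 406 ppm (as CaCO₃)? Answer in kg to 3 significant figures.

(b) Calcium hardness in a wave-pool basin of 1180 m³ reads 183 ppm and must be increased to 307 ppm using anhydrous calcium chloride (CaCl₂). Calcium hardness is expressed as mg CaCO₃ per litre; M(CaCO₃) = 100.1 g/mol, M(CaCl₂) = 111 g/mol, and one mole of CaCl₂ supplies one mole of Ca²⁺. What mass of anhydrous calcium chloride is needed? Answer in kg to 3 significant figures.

(a) 2.29 kg; (b) 162 kg

(a) Volume: 19,400 US gal × 3.785 L/gal = 73,429 L.
(a) After draining 16% and refilling: 446 × 0.84 + 63 × 0.16 = 384.72 ppm.
(a) Deficit to target: 406 − 384.72 = 21.28 mg/L.
(a) As CaCO₃: 21.28 mg/L × 73,429 L = 1563 g; ÷ 100.1 = 15.61 mol Ca²⁺.
(a) Mass: 15.61 × 147 = 2295 g.

(b) Volume: 1180 m³ = 1,180,000 L.
(b) Hardness to add: (307 − 183) = 124 mg/L as CaCO₃ × 1,180,000 L = 146,300 g as CaCO₃.
(b) Moles of Ca²⁺ (1 mol Ca²⁺ ≡ 1 mol CaCO₃): 146,300 / 100.1 g/mol = 1462 mol.
(b) Mass of CaCl₂: 1462 × 111 = 162,300 g.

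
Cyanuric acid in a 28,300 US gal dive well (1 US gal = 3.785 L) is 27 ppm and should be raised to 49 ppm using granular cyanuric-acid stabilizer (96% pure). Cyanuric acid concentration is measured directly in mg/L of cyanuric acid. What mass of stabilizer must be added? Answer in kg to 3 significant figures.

Volume: 28,300 US gal × 3.785 L/gal = 107,116 L.
CYA to add: (49 − 27) = 22 mg/L × 107,116 L = 2357 g cyanuric acid.
At 96% purity: 2357 / 0.96 = 2455 g product.

2.45 kg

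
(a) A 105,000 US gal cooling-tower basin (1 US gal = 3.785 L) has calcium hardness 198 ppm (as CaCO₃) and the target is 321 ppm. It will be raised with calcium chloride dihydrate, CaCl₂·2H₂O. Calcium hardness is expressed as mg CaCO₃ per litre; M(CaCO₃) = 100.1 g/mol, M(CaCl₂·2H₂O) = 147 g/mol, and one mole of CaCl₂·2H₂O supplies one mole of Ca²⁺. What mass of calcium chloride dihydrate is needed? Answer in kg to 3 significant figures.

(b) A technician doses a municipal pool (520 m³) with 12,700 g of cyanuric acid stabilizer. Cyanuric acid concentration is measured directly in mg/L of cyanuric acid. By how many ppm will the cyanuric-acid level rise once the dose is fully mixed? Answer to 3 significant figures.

(a) 71.8 kg; (b) 24.4 ppm

(a) Volume: 105,000 US gal × 3.785 L/gal = 397,425 L.
(a) Hardness to add: (321 − 198) = 123 mg/L as CaCO₃ × 397,425 L = 48,880 g as CaCO₃.
(a) Moles of Ca²⁺ (1 mol Ca²⁺ ≡ 1 mol CaCO₃): 48,880 / 100.1 g/mol = 488.3 mol.
(a) Mass of CaCl₂·2H₂O: 488.3 × 147 = 71,790 g.

(b) Volume: 520 m³ = 520,000 L.
(b) Rise: 12,700 g / 520,000 L × 1000 = 24.42 mg/L.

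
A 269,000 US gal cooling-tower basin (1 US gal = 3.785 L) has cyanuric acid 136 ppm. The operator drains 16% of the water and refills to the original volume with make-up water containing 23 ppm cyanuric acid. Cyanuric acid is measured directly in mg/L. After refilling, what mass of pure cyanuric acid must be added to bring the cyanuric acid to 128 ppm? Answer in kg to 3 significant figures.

10.3 kg

Volume: 269,000 US gal × 3.785 L/gal = 1,018,165 L.
After draining 16% and refilling: 136 × 0.84 + 23 × 0.16 = 117.92 ppm.
Deficit to target: 128 − 117.92 = 10.08 mg/L.
Mass: 10.08 mg/L × 1,018,165 L = 10,260 g cyanuric acid.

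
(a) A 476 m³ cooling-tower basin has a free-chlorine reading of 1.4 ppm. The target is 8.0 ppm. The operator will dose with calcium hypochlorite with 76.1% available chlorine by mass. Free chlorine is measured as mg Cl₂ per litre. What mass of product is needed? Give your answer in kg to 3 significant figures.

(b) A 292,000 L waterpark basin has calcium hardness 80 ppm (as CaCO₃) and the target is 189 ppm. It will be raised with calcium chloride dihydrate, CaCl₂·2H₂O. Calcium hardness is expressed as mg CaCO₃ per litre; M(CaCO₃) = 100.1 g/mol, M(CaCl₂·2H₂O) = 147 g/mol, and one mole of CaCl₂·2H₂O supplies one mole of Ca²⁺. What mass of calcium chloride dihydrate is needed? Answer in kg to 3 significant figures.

(a) 4.13 kg; (b) 46.7 kg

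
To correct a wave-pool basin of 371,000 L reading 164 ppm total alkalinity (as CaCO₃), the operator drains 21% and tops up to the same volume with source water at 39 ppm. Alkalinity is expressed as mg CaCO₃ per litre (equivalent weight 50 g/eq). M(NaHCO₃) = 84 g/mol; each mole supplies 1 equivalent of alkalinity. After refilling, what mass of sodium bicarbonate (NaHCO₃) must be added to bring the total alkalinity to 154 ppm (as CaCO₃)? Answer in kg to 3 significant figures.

After draining 21% and refilling: 164 × 0.79 + 39 × 0.21 = 137.75 ppm.
Deficit to target: 154 − 137.75 = 16.25 mg/L.
As CaCO₃: 16.25 mg/L × 371,000 L = 6029 g; ÷ 50 g/eq ÷ 1 = 120.6 mol NaHCO₃.
Mass: 120.6 × 84 = 10,130 g.

10.1 kg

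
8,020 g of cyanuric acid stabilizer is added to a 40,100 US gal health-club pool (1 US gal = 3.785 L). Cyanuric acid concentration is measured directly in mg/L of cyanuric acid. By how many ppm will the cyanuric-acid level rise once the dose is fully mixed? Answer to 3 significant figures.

Volume: 40,100 US gal × 3.785 L/gal = 151,778 L.
Rise: 8,020 g / 151,778 L × 1000 = 52.84 mg/L.

52.8 ppm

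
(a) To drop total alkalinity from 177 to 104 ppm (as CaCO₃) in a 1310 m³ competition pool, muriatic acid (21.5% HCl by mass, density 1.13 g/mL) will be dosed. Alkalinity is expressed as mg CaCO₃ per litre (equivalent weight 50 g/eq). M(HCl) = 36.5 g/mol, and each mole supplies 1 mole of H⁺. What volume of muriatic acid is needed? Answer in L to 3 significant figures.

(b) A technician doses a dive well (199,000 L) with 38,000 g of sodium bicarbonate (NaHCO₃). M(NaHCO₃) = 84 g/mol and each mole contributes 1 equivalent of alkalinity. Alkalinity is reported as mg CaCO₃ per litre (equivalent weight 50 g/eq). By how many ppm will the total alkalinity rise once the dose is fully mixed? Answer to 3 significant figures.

(a) Volume: 1310 m³ = 1,310,000 L.
(a) Alkalinity to neutralize: (177 − 104) = 73 mg/L as CaCO₃ × 1,310,000 L = 95,630 g as CaCO₃.
(a) Equivalents of H⁺ required: 95,630 ÷ 50 g/eq = 1913 eq = 1913 mol HCl.
(a) Mass of HCl: 1913 × 36.5 = 69,810 g.
(a) Mass of 21.5% solution: 69,810 / 0.215 = 324,700 g.
(a) Volume: 324,700 g ÷ 1.13 g/mL = 287,300 mL.

(b) Moles of NaHCO₃: 38,000 g ÷ 84 g/mol = 452.4 mol → 452.4 eq of alkalinity.
(b) As CaCO₃: 452.4 eq × 50 g/eq = 22,620 g.
(b) Rise: 22,620 g / 199,000 L × 1000 = 113.7 mg/L.

(a) 287 L; (b) 114 ppm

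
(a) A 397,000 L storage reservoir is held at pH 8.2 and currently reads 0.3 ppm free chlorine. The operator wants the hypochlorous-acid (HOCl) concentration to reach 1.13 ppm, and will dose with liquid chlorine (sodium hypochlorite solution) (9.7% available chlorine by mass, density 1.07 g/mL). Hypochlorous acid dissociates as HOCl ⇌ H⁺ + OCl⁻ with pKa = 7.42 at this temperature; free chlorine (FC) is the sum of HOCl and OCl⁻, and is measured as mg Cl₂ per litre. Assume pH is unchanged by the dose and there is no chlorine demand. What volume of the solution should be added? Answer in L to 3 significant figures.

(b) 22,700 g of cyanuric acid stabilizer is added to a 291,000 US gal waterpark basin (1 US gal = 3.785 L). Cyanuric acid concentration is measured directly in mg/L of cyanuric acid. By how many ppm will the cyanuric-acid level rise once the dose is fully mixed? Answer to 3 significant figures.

(a) 29.2 L; (b) 20.6 ppm

(a) [OCl⁻]/[HOCl] = 10^(pH − pKa) = 10^(8.2 − 7.42) = 6.026; fraction as HOCl = 1/(1 + 6.026) = 0.1423.
(a) Free chlorine required for 1.13 ppm HOCl: 1.13 / 0.1423 = 7.939 ppm.
(a) FC to add: 7.939 − 0.3 = 7.639 mg/L as Cl₂.
(a) Cl₂ equivalent: 7.639 mg/L × 397,000 L = 3033 g.
(a) Product at 9.7% available Cl: 3033 / 0.097 = 31,260 g.
(a) Volume: 31,260 g ÷ 1.07 g/mL = 29,220 mL.

(b) Volume: 291,000 US gal × 3.785 L/gal = 1,101,435 L.
(b) Rise: 22,700 g / 1,101,435 L × 1000 = 20.61 mg/L.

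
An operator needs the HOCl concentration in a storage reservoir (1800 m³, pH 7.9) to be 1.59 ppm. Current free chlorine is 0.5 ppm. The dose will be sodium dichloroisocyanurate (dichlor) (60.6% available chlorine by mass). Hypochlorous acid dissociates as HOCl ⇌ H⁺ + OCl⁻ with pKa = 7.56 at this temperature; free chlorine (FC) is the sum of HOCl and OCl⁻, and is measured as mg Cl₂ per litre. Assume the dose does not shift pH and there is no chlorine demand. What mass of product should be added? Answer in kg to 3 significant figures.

Volume: 1800 m³ = 1,800,000 L.
[OCl⁻]/[HOCl] = 10^(pH − pKa) = 10^(7.9 − 7.56) = 2.188; fraction as HOCl = 1/(1 + 2.188) = 0.3137.
Free chlorine required for 1.59 ppm HOCl: 1.59 / 0.3137 = 5.069 ppm.
FC to add: 5.069 − 0.5 = 4.569 mg/L as Cl₂.
Cl₂ equivalent: 4.569 mg/L × 1,800,000 L = 8223 g.
Product at 60.6% available Cl: 8223 / 0.606 = 13,570 g.

13.6 kg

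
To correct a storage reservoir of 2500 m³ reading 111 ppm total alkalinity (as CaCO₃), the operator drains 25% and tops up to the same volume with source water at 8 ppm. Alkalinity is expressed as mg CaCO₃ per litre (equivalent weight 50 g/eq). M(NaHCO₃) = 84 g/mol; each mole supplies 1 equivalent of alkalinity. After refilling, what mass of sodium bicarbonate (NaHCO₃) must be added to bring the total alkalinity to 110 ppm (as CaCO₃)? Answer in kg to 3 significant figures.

Volume: 2500 m³ = 2,500,000 L.
After draining 25% and refilling: 111 × 0.75 + 8 × 0.25 = 85.25 ppm.
Deficit to target: 110 − 85.25 = 24.75 mg/L.
As CaCO₃: 24.75 mg/L × 2,500,000 L = 61,880 g; ÷ 50 g/eq ÷ 1 = 1238 mol NaHCO₃.
Mass: 1238 × 84 = 104,000 g.

104 kg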